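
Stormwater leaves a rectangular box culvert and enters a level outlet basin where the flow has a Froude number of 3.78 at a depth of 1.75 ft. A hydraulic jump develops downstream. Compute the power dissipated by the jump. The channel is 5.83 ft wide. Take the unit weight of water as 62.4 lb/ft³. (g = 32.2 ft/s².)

Fr₁ = 3.78 (given).
Sequent-depth ratio: y₂/y₁ = ½[√(1 + 8Fr₁²) − 1] = ½[√115.3 − 1] = 4.87.
y₂ = 4.87 × 1.75 = 8.52 ft.
Head loss: ΔE = (y₂ − y₁)³/(4y₁y₂) = (8.52 − 1.75)³/(4×1.75×8.52) = 310/59.6 = 5.20 ft.
V₁ = Fr₁·√(g·y₁) = 3.78×√(32.2×1.75) = 28.4 ft/s; q = V₁·y₁ = 49.7 ft²/s. Q = q·b = 49.7 × 5.83 = 289 cfs. P = γ·Q·ΔE/550 = 62.4 × 289 × 5.20 / 550 = 171 hp.

P = 171 hp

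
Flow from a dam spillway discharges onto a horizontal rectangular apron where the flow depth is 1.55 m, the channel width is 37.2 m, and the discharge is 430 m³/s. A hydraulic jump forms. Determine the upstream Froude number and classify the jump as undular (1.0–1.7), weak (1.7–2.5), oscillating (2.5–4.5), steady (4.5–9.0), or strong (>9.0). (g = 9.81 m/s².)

q = Q/b = 430/37.2 = 11.6 m²/s; V₁ = q/y₁ = 7.46 m/s. Fr₁ = V₁/√(g·y₁) = 1.91.
Fr₁ = 1.91 lies in the weak range.

Fr₁ = 1.91; weak jump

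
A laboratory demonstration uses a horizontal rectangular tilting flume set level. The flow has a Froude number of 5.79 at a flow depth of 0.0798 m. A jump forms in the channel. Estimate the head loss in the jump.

ΔE = 0.780 m

Fr₁ = 5.79 (given).
By Bélanger, y₂/y₁ = ½[√(1 + 8Fr₁²) − 1] = ½[√269.2 − 1] = 7.70.
y₂ = 7.70 × 0.0798 = 0.615 m.
V₁ = Fr₁·√(g·y₁) = 5.79×√(9.81×0.0798) = 5.12 m/s; q = V₁·y₁ = 0.409 m²/s. V₂ = q/y₂ = 0.409/0.615 = 0.665 m/s. E₁ = y₁ + V₁²/2g = 1.42 m; E₂ = y₂ + V₂²/2g = 0.637 m. ΔE = E₁ − E₂ = 0.780 m.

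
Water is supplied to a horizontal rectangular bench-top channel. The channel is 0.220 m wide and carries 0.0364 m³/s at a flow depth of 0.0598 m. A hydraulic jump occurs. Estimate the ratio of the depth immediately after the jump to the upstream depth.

y₂/y₁ = 4.63

q = Q/b = 0.0364/0.220 = 0.165 m²/s; V₁ = q/y₁ = 2.77 m/s. Fr₁ = V₁/√(g·y₁) = 3.61.
Bélanger equation: y₂/y₁ = ½[√(1 + 8Fr₁²) − 1] = ½[√105.4 − 1] = 4.63.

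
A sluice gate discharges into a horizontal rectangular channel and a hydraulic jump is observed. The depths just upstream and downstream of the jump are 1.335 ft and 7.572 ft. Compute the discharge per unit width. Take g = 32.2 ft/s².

q = 38.07 ft²/s

For a rectangular channel the momentum equation gives q² = ½·g·y₁·y₂·(y₁ + y₂) = ½×32.2×1.335×7.572×8.907 = 1450.
q = √1450 = 38.07 ft²/s.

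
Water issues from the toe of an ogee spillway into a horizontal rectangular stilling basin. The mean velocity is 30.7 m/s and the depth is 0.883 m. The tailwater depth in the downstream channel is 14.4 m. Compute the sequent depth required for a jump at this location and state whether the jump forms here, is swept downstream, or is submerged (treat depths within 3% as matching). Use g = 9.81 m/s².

y₂ = 12.6 m; the jump is submerged

Fr₁ = V₁/√(g·y₁) = 30.7/√(9.81×0.883) = 10.4.
By Bélanger, y₂/y₁ = ½[√(1 + 8Fr₁²) − 1] = ½[√871.4 − 1] = 14.3.
y₂ = 14.3 × 0.883 = 12.6 m.
Tailwater y_tw = 14.4 m: y_tw > y₂, so the jump is submerged.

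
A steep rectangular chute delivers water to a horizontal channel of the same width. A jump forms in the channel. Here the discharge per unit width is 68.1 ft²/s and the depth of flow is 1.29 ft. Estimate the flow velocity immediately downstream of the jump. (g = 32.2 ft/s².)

V₂ = 4.76 ft/s

V₁ = q/y₁ = 68.1/1.29 = 52.8 ft/s. Fr₁ = V₁/√(g·y₁) = 52.8/√(32.2×1.29) = 8.19.
Sequent-depth ratio: y₂/y₁ = ½[√(1 + 8Fr₁²) − 1] = ½[√537.7 − 1] = 11.1.
y₂ = 11.1 × 1.29 = 14.3 ft.
V₂ = q/y₂ = 68.1/14.3 = 4.76 ft/s.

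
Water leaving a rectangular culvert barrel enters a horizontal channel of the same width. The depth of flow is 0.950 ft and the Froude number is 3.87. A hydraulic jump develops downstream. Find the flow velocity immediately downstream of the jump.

V₂ = 4.28 ft/s

Fr₁ = 3.87 (given).
From the momentum equation for a rectangular channel, y₂/y₁ = ½[√(1 + 8Fr₁²) − 1] = ½[√120.8 − 1] = 5.00.
y₂ = 5.00 × 0.950 = 4.75 ft.
V₁ = Fr₁·√(g·y₁) = 3.87×√(32.2×0.950) = 21.4 ft/s; q = V₁·y₁ = 20.3 ft²/s.
V₂ = q/y₂ = 20.3/4.75 = 4.28 ft/s.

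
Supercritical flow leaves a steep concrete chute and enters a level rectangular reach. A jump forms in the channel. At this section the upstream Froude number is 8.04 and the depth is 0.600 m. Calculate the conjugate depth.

y₂ = 6.53 m

Fr₁ = 8.04 (given).
From the momentum equation for a rectangular channel, y₂/y₁ = ½[√(1 + 8Fr₁²) − 1] = ½[√518.1 − 1] = 10.9.
y₂ = 10.9 × 0.600 = 6.53 m.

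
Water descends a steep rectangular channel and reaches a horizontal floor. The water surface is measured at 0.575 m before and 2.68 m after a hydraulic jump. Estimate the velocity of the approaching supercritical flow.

V₁ = 8.63 m/s

For a rectangular channel the momentum equation gives q² = ½·g·y₁·y₂·(y₁ + y₂) = ½×9.81×0.575×2.68×3.25 = 24.6.
q = √24.6 = 4.96 m²/s.
V₁ = q/y₁ = 4.96/0.575 = 8.63 m/s.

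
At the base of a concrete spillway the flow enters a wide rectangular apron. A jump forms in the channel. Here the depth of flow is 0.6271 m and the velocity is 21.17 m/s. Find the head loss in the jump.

Fr₁ = V₁/√(g·y₁) = 21.17/√(9.81×0.6271) = 8.535.
By Bélanger, y₂/y₁ = ½[√(1 + 8Fr₁²) − 1] = ½[√583.81 − 1] = 11.58.
y₂ = 11.58 × 0.6271 = 7.262 m.
Head loss: ΔE = (y₂ − y₁)³/(4y₁y₂) = (7.262 − 0.6271)³/(4×0.6271×7.262) = 292.1/18.22 = 16.04 m.

ΔE = 16.04 m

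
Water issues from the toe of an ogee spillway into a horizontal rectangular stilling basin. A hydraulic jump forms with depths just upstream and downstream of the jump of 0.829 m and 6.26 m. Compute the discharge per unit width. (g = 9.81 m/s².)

q = 13.4 m²/s

For a rectangular channel the momentum equation gives q² = ½·g·y₁·y₂·(y₁ + y₂) = ½×9.81×0.829×6.26×7.09 = 180.
q = √180 = 13.4 m²/s.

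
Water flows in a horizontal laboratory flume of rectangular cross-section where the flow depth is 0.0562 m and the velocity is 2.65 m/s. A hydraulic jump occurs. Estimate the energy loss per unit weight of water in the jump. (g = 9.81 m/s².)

ΔE = 0.140 m

Fr₁ = V₁/√(g·y₁) = 2.65/√(9.81×0.0562) = 3.57.
Sequent-depth ratio: y₂/y₁ = ½[√(1 + 8Fr₁²) − 1] = ½[√102.9 − 1] = 4.57.
y₂ = 4.57 × 0.0562 = 0.257 m.
q = V₁·y₁ = 2.65 × 0.0562 = 0.149 m²/s. V₂ = q/y₂ = 0.149/0.257 = 0.580 m/s. E₁ = y₁ + V₁²/2g = 0.414 m; E₂ = y₂ + V₂²/2g = 0.274 m. ΔE = E₁ − E₂ = 0.140 m.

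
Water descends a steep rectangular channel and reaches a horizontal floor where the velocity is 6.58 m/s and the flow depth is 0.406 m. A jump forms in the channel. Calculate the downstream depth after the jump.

Fr₁ = V₁/√(g·y₁) = 6.58/√(9.81×0.406) = 3.30.
Conjugate-depth relation: y₂/y₁ = ½[√(1 + 8Fr₁²) − 1] = ½[√87.97 − 1] = 4.19.
y₂ = 4.19 × 0.406 = 1.70 m.

y₂ = 1.70 m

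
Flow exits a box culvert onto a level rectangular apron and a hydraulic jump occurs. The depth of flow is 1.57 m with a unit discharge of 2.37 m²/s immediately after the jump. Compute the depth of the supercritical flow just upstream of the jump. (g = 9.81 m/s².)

V₂ = q/y₂ = 2.37/1.57 = 1.51 m/s; Fr₂ = V₂/√(g·y₂) = 0.385.
Since the conjugate-depth ratio holds either way, y₁/y₂ = ½[√(1 + 8Fr₂²) − 1] = ½[√2.184 − 1] = 0.239.
y₁ = 0.239 × 1.57 = 0.375 m.

y₁ = 0.375 m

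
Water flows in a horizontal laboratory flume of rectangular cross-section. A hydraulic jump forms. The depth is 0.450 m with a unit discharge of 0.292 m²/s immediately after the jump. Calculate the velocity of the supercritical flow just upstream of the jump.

V₁ = 3.96 m/s

V₂ = q/y₂ = 0.292/0.450 = 0.649 m/s; Fr₂ = V₂/√(g·y₂) = 0.309.
Since the conjugate-depth ratio holds either way, y₁/y₂ = ½[√(1 + 8Fr₂²) − 1] = ½[√1.763 − 1] = 0.164.
y₁ = 0.164 × 0.450 = 0.0738 m.
V₁ = q/y₁ = 0.292/0.0738 = 3.96 m/s.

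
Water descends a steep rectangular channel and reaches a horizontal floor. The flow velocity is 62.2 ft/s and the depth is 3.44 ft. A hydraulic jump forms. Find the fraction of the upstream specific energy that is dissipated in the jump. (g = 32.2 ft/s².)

Fr₁ = V₁/√(g·y₁) = 62.2/√(32.2×3.44) = 5.91.
From the momentum equation for a rectangular channel, y₂/y₁ = ½[√(1 + 8Fr₁²) − 1] = ½[√280.4 − 1] = 7.87.
y₂ = 7.87 × 3.44 = 27.1 ft.
E₁ = y₁ + V₁²/2g = 63.5 ft. ΔE = (y₂ − y₁)³/(4y₁y₂) = 35.5 ft. ΔE/E₁ = 35.5/63.5 = 0.558.

ΔE/E₁ = 0.558 (55.8%)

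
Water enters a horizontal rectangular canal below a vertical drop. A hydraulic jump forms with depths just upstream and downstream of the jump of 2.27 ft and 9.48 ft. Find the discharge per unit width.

q = 63.8 ft²/s

For a rectangular channel the momentum equation gives q² = ½·g·y₁·y₂·(y₁ + y₂) = ½×32.2×2.27×9.48×11.8 = 4071.
q = √4071 = 63.8 ft²/s.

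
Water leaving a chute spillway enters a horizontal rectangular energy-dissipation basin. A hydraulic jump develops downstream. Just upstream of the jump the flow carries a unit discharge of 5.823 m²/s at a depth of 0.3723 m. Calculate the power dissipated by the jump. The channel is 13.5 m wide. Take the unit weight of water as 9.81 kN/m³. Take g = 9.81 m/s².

P = 6642 kW

V₁ = q/y₁ = 5.823/0.3723 = 15.64 m/s. Fr₁ = V₁/√(g·y₁) = 15.64/√(9.81×0.3723) = 8.184.
Conjugate-depth relation: y₂/y₁ = ½[√(1 + 8Fr₁²) − 1] = ½[√536.84 − 1] = 11.08.
y₂ = 11.08 × 0.3723 = 4.127 m.
V₂ = q/y₂ = 5.823/4.127 = 1.411 m/s. E₁ = y₁ + V₁²/2g = 12.84 m; E₂ = y₂ + V₂²/2g = 4.228 m. ΔE = E₁ − E₂ = 8.612 m.
Q = q·b = 5.823 × 13.5 = 78.61 m³/s. P = γ·Q·ΔE = 9.81 × 78.61 × 8.612 = 6642 kW.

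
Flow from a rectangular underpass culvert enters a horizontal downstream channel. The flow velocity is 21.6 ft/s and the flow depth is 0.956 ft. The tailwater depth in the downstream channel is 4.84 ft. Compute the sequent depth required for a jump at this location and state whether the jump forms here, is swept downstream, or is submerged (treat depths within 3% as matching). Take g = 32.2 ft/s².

Fr₁ = V₁/√(g·y₁) = 21.6/√(32.2×0.956) = 3.89.
By Bélanger, y₂/y₁ = ½[√(1 + 8Fr₁²) − 1] = ½[√122.3 − 1] = 5.03.
y₂ = 5.03 × 0.956 = 4.81 ft.
Tailwater y_tw = 4.84 ft: y_tw ≈ y₂, so the jump forms here.

y₂ = 4.81 ft; the jump forms here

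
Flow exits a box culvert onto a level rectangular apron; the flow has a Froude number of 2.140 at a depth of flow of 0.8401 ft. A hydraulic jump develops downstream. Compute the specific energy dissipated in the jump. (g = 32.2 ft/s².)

Fr₁ = 2.140 (given).
From the momentum equation for a rectangular channel, y₂/y₁ = ½[√(1 + 8Fr₁²) − 1] = ½[√37.637 − 1] = 2.567.
y₂ = 2.567 × 0.8401 = 2.157 ft.
Head loss: ΔE = (y₂ − y₁)³/(4y₁y₂) = (2.157 − 0.8401)³/(4×0.8401×2.157) = 2.283/7.248 = 0.3150 ft.

ΔE = 0.3150 ft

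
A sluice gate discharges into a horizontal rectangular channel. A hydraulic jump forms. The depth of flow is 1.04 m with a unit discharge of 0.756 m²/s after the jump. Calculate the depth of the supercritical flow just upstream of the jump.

V₂ = q/y₂ = 0.756/1.04 = 0.727 m/s; Fr₂ = V₂/√(g·y₂) = 0.228.
Since the conjugate-depth ratio holds either way, y₁/y₂ = ½[√(1 + 8Fr₂²) − 1] = ½[√1.414 − 1] = 0.0946.
y₁ = 0.0946 × 1.04 = 0.0984 m.

y₁ = 0.0984 m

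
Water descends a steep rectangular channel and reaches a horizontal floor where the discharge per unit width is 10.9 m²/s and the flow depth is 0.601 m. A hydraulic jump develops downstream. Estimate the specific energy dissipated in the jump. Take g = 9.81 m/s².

V₁ = q/y₁ = 10.9/0.601 = 18.1 m/s. Fr₁ = V₁/√(g·y₁) = 18.1/√(9.81×0.601) = 7.47.
Sequent-depth ratio: y₂/y₁ = ½[√(1 + 8Fr₁²) − 1] = ½[√447.3 − 1] = 10.1.
y₂ = 10.1 × 0.601 = 6.06 m.
V₂ = q/y₂ = 10.9/6.06 = 1.80 m/s. E₁ = y₁ + V₁²/2g = 17.4 m; E₂ = y₂ + V₂²/2g = 6.22 m. ΔE = E₁ − E₂ = 11.1 m.

ΔE = 11.1 m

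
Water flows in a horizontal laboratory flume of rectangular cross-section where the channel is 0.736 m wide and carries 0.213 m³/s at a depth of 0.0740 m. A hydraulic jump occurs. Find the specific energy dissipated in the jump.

ΔE = 0.387 m

q = Q/b = 0.213/0.736 = 0.289 m²/s; V₁ = q/y₁ = 3.91 m/s. Fr₁ = V₁/√(g·y₁) = 4.59.
Conjugate-depth relation: y₂/y₁ = ½[√(1 + 8Fr₁²) − 1] = ½[√169.6 − 1] = 6.01.
y₂ = 6.01 × 0.0740 = 0.445 m.
V₂ = q/y₂ = 0.289/0.445 = 0.651 m/s. E₁ = y₁ + V₁²/2g = 0.854 m; E₂ = y₂ + V₂²/2g = 0.466 m. ΔE = E₁ − E₂ = 0.387 m.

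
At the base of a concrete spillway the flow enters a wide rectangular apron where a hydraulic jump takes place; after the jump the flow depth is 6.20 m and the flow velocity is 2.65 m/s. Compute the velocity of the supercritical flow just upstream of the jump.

V₁ = 13.7 m/s

Fr₂ = V₂/√(g·y₂) = 2.65/√(9.81×6.20) = 0.340.
The Bélanger relation is symmetric: y₁/y₂ = ½[√(1 + 8Fr₂²) − 1] = ½[√1.924 − 1] = 0.193.
y₁ = 0.193 × 6.20 = 1.20 m.
V₁ = q/y₁ = 16.4/1.20 = 13.7 m/s.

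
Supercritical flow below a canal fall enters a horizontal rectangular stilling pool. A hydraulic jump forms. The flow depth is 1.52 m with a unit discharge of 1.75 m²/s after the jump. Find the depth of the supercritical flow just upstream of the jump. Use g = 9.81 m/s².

y₁ = 0.234 m

V₂ = q/y₂ = 1.75/1.52 = 1.15 m/s; Fr₂ = V₂/√(g·y₂) = 0.298.
Applying the sequent-depth relation in reverse, y₁/y₂ = ½[√(1 + 8Fr₂²) − 1] = ½[√1.711 − 1] = 0.154.
y₁ = 0.154 × 1.52 = 0.234 m.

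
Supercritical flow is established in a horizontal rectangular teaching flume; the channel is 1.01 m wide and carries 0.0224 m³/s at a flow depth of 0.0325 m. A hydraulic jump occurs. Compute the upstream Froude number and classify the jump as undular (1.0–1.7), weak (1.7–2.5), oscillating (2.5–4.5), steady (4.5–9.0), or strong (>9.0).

Fr₁ = 1.21; undular jump

q = Q/b = 0.0224/1.01 = 0.0222 m²/s; V₁ = q/y₁ = 0.682 m/s. Fr₁ = V₁/√(g·y₁) = 1.21.
Fr₁ = 1.21 lies in the undular range.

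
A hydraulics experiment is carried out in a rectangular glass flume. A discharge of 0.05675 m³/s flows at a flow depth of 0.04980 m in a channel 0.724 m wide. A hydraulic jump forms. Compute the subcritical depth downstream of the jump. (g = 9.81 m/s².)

y₂ = 0.1356 m

q = Q/b = 0.05675/0.724 = 0.07838 m²/s; V₁ = q/y₁ = 1.574 m/s. Fr₁ = V₁/√(g·y₁) = 2.252.
By Bélanger, y₂/y₁ = ½[√(1 + 8Fr₁²) − 1] = ½[√41.568 − 1] = 2.724.
y₂ = 2.724 × 0.04980 = 0.1356 m.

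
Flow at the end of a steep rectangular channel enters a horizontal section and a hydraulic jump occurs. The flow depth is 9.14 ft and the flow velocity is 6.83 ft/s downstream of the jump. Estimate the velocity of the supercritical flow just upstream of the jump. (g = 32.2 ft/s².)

V₁ = 27.0 ft/s

Fr₂ = V₂/√(g·y₂) = 6.83/√(32.2×9.14) = 0.398.
Since the conjugate-depth ratio holds either way, y₁/y₂ = ½[√(1 + 8Fr₂²) − 1] = ½[√2.268 − 1] = 0.253.
y₁ = 0.253 × 9.14 = 2.31 ft.
V₁ = q/y₁ = 62.4/2.31 = 27.0 ft/s.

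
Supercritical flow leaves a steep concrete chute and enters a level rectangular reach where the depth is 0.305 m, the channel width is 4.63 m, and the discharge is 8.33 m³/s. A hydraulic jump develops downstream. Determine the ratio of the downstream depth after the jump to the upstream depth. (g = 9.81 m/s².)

q = Q/b = 8.33/4.63 = 1.80 m²/s; V₁ = q/y₁ = 5.90 m/s. Fr₁ = V₁/√(g·y₁) = 3.41.
Sequent-depth ratio: y₂/y₁ = ½[√(1 + 8Fr₁²) − 1] = ½[√94.04 − 1] = 4.35.

y₂/y₁ = 4.35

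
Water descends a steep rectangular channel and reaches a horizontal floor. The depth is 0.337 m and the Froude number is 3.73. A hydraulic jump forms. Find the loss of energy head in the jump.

Fr₁ = 3.73 (given).
Sequent-depth ratio: y₂/y₁ = ½[√(1 + 8Fr₁²) − 1] = ½[√112.3 − 1] = 4.80.
y₂ = 4.80 × 0.337 = 1.62 m.
V₁ = Fr₁·√(g·y₁) = 3.73×√(9.81×0.337) = 6.78 m/s; q = V₁·y₁ = 2.29 m²/s. V₂ = q/y₂ = 2.29/1.62 = 1.41 m/s. E₁ = y₁ + V₁²/2g = 2.68 m; E₂ = y₂ + V₂²/2g = 1.72 m. ΔE = E₁ − E₂ = 0.962 m.

ΔE = 0.962 m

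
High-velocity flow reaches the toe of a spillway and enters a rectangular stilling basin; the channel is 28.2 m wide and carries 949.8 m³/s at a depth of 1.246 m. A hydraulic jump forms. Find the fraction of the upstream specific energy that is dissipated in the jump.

ΔE/E₁ = 0.653 (65.3%)

q = Q/b = 949.8/28.2 = 33.68 m²/s; V₁ = q/y₁ = 27.03 m/s. Fr₁ = V₁/√(g·y₁) = 7.732.
From the momentum equation for a rectangular channel, y₂/y₁ = ½[√(1 + 8Fr₁²) − 1] = ½[√479.23 − 1] = 10.45.
y₂ = 10.45 × 1.246 = 13.02 m.
E₁ = y₁ + V₁²/2g = 38.49 m. ΔE = (y₂ − y₁)³/(4y₁y₂) = 25.13 m. ΔE/E₁ = 25.13/38.49 = 0.653.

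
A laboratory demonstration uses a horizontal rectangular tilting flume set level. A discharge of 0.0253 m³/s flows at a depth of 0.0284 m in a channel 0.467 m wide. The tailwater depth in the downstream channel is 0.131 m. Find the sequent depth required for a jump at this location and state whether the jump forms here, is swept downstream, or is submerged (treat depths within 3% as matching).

y₂ = 0.132 m; the jump forms here

q = Q/b = 0.0253/0.467 = 0.0542 m²/s; V₁ = q/y₁ = 1.91 m/s. Fr₁ = V₁/√(g·y₁) = 3.61.
By Bélanger, y₂/y₁ = ½[√(1 + 8Fr₁²) − 1] = ½[√105.5 − 1] = 4.64.
y₂ = 4.64 × 0.0284 = 0.132 m.
Tailwater y_tw = 0.131 m: y_tw ≈ y₂, so the jump forms here.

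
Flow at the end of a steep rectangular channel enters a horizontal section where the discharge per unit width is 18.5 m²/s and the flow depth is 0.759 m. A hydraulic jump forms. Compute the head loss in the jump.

V₁ = q/y₁ = 18.5/0.759 = 24.4 m/s. Fr₁ = V₁/√(g·y₁) = 24.4/√(9.81×0.759) = 8.93.
Sequent-depth ratio: y₂/y₁ = ½[√(1 + 8Fr₁²) − 1] = ½[√639.3 − 1] = 12.1.
y₂ = 12.1 × 0.759 = 9.22 m.
V₂ = q/y₂ = 18.5/9.22 = 2.01 m/s. E₁ = y₁ + V₁²/2g = 31.0 m; E₂ = y₂ + V₂²/2g = 9.42 m. ΔE = E₁ − E₂ = 21.6 m.

ΔE = 21.6 m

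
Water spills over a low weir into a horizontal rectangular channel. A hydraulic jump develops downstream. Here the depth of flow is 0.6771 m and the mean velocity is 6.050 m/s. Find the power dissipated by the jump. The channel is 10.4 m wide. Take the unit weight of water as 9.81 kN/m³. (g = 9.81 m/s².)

P = 158.6 kW

Fr₁ = V₁/√(g·y₁) = 6.050/√(9.81×0.6771) = 2.347.
By Bélanger, y₂/y₁ = ½[√(1 + 8Fr₁²) − 1] = ½[√45.084 − 1] = 2.857.
y₂ = 2.857 × 0.6771 = 1.935 m.
q = V₁·y₁ = 6.050 × 0.6771 = 4.096 m²/s. V₂ = q/y₂ = 4.096/1.935 = 2.117 m/s. E₁ = y₁ + V₁²/2g = 2.543 m; E₂ = y₂ + V₂²/2g = 2.163 m. ΔE = E₁ − E₂ = 0.3795 m.
Q = q·b = 4.096 × 10.4 = 42.60 m³/s. P = γ·Q·ΔE = 9.81 × 42.60 × 0.3795 = 158.6 kW.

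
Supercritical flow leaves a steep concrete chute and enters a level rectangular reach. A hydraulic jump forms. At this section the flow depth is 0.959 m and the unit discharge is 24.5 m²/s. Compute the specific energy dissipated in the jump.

V₁ = q/y₁ = 24.5/0.959 = 25.5 m/s. Fr₁ = V₁/√(g·y₁) = 25.5/√(9.81×0.959) = 8.33.
Conjugate-depth relation: y₂/y₁ = ½[√(1 + 8Fr₁²) − 1] = ½[√556.0 − 1] = 11.3.
y₂ = 11.3 × 0.959 = 10.8 m.
Head loss: ΔE = (y₂ − y₁)³/(4y₁y₂) = (10.8 − 0.959)³/(4×0.959×10.8) = 961/41.5 = 23.1 m.

ΔE = 23.1 m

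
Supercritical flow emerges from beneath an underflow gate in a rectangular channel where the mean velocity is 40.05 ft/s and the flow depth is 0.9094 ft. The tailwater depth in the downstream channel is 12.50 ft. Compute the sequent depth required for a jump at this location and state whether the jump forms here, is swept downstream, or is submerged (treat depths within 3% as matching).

y₂ = 9.075 ft; the jump is submerged

Fr₁ = V₁/√(g·y₁) = 40.05/√(32.2×0.9094) = 7.401.
Conjugate-depth relation: y₂/y₁ = ½[√(1 + 8Fr₁²) − 1] = ½[√439.21 − 1] = 9.979.
y₂ = 9.979 × 0.9094 = 9.075 ft.
Tailwater y_tw = 12.50 ft: y_tw > y₂, so the jump is submerged.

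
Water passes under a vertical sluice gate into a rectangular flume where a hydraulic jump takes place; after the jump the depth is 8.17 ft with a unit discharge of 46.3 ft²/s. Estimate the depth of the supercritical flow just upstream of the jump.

y₁ = 1.66 ft

V₂ = q/y₂ = 46.3/8.17 = 5.67 ft/s; Fr₂ = V₂/√(g·y₂) = 0.349.
Since the conjugate-depth ratio holds either way, y₁/y₂ = ½[√(1 + 8Fr₂²) − 1] = ½[√1.977 − 1] = 0.203.
y₁ = 0.203 × 8.17 = 1.66 ft.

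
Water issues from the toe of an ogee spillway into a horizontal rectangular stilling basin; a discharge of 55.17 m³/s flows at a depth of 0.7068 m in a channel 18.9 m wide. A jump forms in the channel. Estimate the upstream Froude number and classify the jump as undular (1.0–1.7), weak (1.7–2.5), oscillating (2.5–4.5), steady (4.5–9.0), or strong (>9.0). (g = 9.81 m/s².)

Fr₁ = 1.568; undular jump

q = Q/b = 55.17/18.9 = 2.919 m²/s; V₁ = q/y₁ = 4.130 m/s. Fr₁ = V₁/√(g·y₁) = 1.568.
Fr₁ = 1.568 lies in the undular range.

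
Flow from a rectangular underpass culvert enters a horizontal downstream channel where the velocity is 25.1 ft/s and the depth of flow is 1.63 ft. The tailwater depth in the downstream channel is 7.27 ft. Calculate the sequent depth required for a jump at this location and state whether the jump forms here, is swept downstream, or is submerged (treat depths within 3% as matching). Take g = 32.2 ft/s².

y₂ = 7.21 ft; the jump forms here

Fr₁ = V₁/√(g·y₁) = 25.1/√(32.2×1.63) = 3.46.
From the momentum equation for a rectangular channel, y₂/y₁ = ½[√(1 + 8Fr₁²) − 1] = ½[√97.03 − 1] = 4.43.
y₂ = 4.43 × 1.63 = 7.21 ft.
Tailwater y_tw = 7.27 ft: y_tw ≈ y₂, so the jump forms here.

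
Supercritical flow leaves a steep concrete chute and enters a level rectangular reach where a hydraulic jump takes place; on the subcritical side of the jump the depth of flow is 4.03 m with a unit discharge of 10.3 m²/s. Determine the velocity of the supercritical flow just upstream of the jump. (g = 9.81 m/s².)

V₁ = 9.76 m/s

V₂ = q/y₂ = 10.3/4.03 = 2.56 m/s; Fr₂ = V₂/√(g·y₂) = 0.406.
Since the conjugate-depth ratio holds either way, y₁/y₂ = ½[√(1 + 8Fr₂²) − 1] = ½[√2.322 − 1] = 0.262.
y₁ = 0.262 × 4.03 = 1.06 m.
V₁ = q/y₁ = 10.3/1.06 = 9.76 m/s.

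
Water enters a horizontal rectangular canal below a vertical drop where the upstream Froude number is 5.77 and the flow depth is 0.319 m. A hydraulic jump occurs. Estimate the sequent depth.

y₂ = 2.45 m

Fr₁ = 5.77 (given).
Bélanger equation: y₂/y₁ = ½[√(1 + 8Fr₁²) − 1] = ½[√267.3 − 1] = 7.68.
y₂ = 7.68 × 0.319 = 2.45 m.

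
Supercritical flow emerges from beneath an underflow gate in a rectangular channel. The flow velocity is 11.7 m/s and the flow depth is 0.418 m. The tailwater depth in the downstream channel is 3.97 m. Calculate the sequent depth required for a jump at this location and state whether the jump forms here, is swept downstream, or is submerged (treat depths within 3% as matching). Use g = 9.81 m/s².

Fr₁ = V₁/√(g·y₁) = 11.7/√(9.81×0.418) = 5.78.
By Bélanger, y₂/y₁ = ½[√(1 + 8Fr₁²) − 1] = ½[√268.1 − 1] = 7.69.
y₂ = 7.69 × 0.418 = 3.21 m.
Tailwater y_tw = 3.97 m: y_tw > y₂, so the jump is submerged.

y₂ = 3.21 m; the jump is submerged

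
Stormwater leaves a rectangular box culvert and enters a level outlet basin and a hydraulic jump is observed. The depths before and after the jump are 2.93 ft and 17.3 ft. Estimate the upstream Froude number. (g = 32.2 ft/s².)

For a rectangular channel the momentum equation gives q² = ½·g·y₁·y₂·(y₁ + y₂) = ½×32.2×2.93×17.3×20.2 = 16510.
q = √16510 = 128 ft²/s.
V₁ = q/y₁ = 43.9 ft/s; Fr₁ = V₁/√(g·y₁) = 4.51.

Fr₁ = 4.51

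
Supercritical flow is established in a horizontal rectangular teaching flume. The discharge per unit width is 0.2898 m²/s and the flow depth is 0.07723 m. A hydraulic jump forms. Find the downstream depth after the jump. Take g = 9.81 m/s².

V₁ = q/y₁ = 0.2898/0.07723 = 3.752 m/s. Fr₁ = V₁/√(g·y₁) = 3.752/√(9.81×0.07723) = 4.311.
By Bélanger, y₂/y₁ = ½[√(1 + 8Fr₁²) − 1] = ½[√149.68 − 1] = 5.617.
y₂ = 5.617 × 0.07723 = 0.4338 m.

y₂ = 0.4338 m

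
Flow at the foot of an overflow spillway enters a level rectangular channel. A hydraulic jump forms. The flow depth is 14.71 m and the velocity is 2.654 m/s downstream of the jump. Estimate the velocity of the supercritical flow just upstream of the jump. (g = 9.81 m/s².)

V₁ = 29.62 m/s

Fr₂ = V₂/√(g·y₂) = 2.654/√(9.81×14.71) = 0.2209.
The Bélanger relation is symmetric: y₁/y₂ = ½[√(1 + 8Fr₂²) − 1] = ½[√1.3905 − 1] = 0.08960.
y₁ = 0.08960 × 14.71 = 1.318 m.
V₁ = q/y₁ = 39.04/1.318 = 29.62 m/s.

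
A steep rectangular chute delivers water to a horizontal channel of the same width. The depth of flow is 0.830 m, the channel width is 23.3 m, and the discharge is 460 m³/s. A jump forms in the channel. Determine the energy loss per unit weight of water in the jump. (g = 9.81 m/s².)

ΔE = 20.1 m

q = Q/b = 460/23.3 = 19.7 m²/s; V₁ = q/y₁ = 23.8 m/s. Fr₁ = V₁/√(g·y₁) = 8.34.
From the momentum equation for a rectangular channel, y₂/y₁ = ½[√(1 + 8Fr₁²) − 1] = ½[√556.9 − 1] = 11.3.
y₂ = 11.3 × 0.830 = 9.38 m.
Head loss: ΔE = (y₂ − y₁)³/(4y₁y₂) = (9.38 − 0.830)³/(4×0.830×9.38) = 625/31.1 = 20.1 m.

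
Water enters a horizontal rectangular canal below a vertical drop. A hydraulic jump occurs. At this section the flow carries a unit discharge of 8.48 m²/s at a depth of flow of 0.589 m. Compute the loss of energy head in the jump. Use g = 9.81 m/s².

ΔE = 6.28 m

V₁ = q/y₁ = 8.48/0.589 = 14.4 m/s. Fr₁ = V₁/√(g·y₁) = 14.4/√(9.81×0.589) = 5.99.
From the momentum equation for a rectangular channel, y₂/y₁ = ½[√(1 + 8Fr₁²) − 1] = ½[√288.0 − 1] = 7.99.
y₂ = 7.99 × 0.589 = 4.70 m.
Head loss: ΔE = (y₂ − y₁)³/(4y₁y₂) = (4.70 − 0.589)³/(4×0.589×4.70) = 69.6/11.1 = 6.28 m.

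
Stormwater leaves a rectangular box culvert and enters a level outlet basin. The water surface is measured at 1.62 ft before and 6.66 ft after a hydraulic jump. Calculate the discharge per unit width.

q = 37.9 ft²/s

For a rectangular channel the momentum equation gives q² = ½·g·y₁·y₂·(y₁ + y₂) = ½×32.2×1.62×6.66×8.28 = 1438.
q = √1438 = 37.9 ft²/s.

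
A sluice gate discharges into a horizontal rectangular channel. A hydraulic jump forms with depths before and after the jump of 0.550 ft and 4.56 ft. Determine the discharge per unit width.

q = 14.4 ft²/s

For a rectangular channel the momentum equation gives q² = ½·g·y₁·y₂·(y₁ + y₂) = ½×32.2×0.550×4.56×5.11 = 206.
q = √206 = 14.4 ft²/s.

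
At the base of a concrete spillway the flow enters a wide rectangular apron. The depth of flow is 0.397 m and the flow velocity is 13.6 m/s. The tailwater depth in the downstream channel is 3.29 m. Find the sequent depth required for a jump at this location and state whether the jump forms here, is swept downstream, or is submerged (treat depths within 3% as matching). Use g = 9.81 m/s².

y₂ = 3.68 m; the jump is swept downstream

Fr₁ = V₁/√(g·y₁) = 13.6/√(9.81×0.397) = 6.89.
Bélanger equation: y₂/y₁ = ½[√(1 + 8Fr₁²) − 1] = ½[√380.9 − 1] = 9.26.
y₂ = 9.26 × 0.397 = 3.68 m.
Tailwater y_tw = 3.29 m: y_tw < y₂, so the jump is swept downstream.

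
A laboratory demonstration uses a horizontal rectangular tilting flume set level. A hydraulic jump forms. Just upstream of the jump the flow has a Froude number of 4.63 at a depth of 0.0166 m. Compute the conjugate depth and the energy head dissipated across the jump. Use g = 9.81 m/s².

y₂ = 0.101 m; ΔE = 0.0890 m

Fr₁ = 4.63 (given).
Sequent-depth ratio: y₂/y₁ = ½[√(1 + 8Fr₁²) − 1] = ½[√172.5 − 1] = 6.07.
y₂ = 6.07 × 0.0166 = 0.101 m.
Head loss: ΔE = (y₂ − y₁)³/(4y₁y₂) = (0.101 − 0.0166)³/(4×0.0166×0.101) = 0.000595/0.00669 = 0.0890 m.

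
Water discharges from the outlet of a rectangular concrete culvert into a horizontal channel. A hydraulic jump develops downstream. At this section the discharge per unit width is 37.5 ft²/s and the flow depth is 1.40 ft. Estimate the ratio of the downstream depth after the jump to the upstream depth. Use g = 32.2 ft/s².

V₁ = q/y₁ = 37.5/1.40 = 26.8 ft/s. Fr₁ = V₁/√(g·y₁) = 26.8/√(32.2×1.40) = 3.99.
Sequent-depth ratio: y₂/y₁ = ½[√(1 + 8Fr₁²) − 1] = ½[√128.3 − 1] = 5.16.

y₂/y₁ = 5.16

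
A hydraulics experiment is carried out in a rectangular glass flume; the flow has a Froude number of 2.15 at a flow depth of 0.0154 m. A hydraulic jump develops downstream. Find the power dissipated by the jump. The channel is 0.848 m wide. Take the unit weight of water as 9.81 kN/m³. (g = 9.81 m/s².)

P = 0.000631 kW

Fr₁ = 2.15 (given).
Bélanger equation: y₂/y₁ = ½[√(1 + 8Fr₁²) − 1] = ½[√37.98 − 1] = 2.58.
y₂ = 2.58 × 0.0154 = 0.0398 m.
Head loss: ΔE = (y₂ − y₁)³/(4y₁y₂) = (0.0398 − 0.0154)³/(4×0.0154×0.0398) = 0.0000144/0.00245 = 0.00590 m.
V₁ = Fr₁·√(g·y₁) = 2.15×√(9.81×0.0154) = 0.836 m/s; q = V₁·y₁ = 0.0129 m²/s. Q = q·b = 0.0129 × 0.848 = 0.0109 m³/s. P = γ·Q·ΔE = 9.81 × 0.0109 × 0.00590 = 0.000631 kW.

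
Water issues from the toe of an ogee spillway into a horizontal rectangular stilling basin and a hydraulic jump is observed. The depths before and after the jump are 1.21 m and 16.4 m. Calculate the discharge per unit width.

q = 41.4 m²/s

For a rectangular channel the momentum equation gives q² = ½·g·y₁·y₂·(y₁ + y₂) = ½×9.81×1.21×16.4×17.6 = 1714.
q = √1714 = 41.4 m²/s.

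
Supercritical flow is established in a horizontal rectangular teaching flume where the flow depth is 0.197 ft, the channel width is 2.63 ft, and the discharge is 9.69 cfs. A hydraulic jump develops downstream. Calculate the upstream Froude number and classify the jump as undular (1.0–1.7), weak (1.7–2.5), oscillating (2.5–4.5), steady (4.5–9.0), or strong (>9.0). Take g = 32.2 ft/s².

q = Q/b = 9.69/2.63 = 3.68 ft²/s; V₁ = q/y₁ = 18.7 ft/s. Fr₁ = V₁/√(g·y₁) = 7.43.
Fr₁ = 7.43 lies in the steady range.

Fr₁ = 7.43; steady jump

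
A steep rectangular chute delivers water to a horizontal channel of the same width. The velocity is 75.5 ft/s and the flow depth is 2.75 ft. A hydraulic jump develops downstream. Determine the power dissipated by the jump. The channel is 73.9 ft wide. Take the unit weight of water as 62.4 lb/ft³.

P = 105585 hp

Fr₁ = V₁/√(g·y₁) = 75.5/√(32.2×2.75) = 8.02.
By Bélanger, y₂/y₁ = ½[√(1 + 8Fr₁²) − 1] = ½[√516.0 − 1] = 10.9.
y₂ = 10.9 × 2.75 = 29.9 ft.
Head loss: ΔE = (y₂ − y₁)³/(4y₁y₂) = (29.9 − 2.75)³/(4×2.75×29.9) = 19921/328 = 60.7 ft.
q = V₁·y₁ = 75.5 × 2.75 = 208 ft²/s. Q = q·b = 208 × 73.9 = 15343 cfs. P = γ·Q·ΔE/550 = 62.4 × 15343 × 60.7 / 550 = 105585 hp.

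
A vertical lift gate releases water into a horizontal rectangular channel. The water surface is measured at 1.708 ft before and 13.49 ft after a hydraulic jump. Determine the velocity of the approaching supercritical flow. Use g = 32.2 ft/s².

V₁ = 43.96 ft/s

For a rectangular channel the momentum equation gives q² = ½·g·y₁·y₂·(y₁ + y₂) = ½×32.2×1.708×13.49×15.20 = 5638.
q = √5638 = 75.09 ft²/s.
V₁ = q/y₁ = 75.09/1.708 = 43.96 ft/s.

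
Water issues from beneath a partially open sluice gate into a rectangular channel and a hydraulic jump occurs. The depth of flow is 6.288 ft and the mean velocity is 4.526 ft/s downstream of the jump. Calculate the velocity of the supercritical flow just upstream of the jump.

Fr₂ = V₂/√(g·y₂) = 4.526/√(32.2×6.288) = 0.3181.
Since the conjugate-depth ratio holds either way, y₁/y₂ = ½[√(1 + 8Fr₂²) − 1] = ½[√1.8094 − 1] = 0.1726.
y₁ = 0.1726 × 6.288 = 1.085 ft.
V₁ = q/y₁ = 28.46/1.085 = 26.23 ft/s.

V₁ = 26.23 ft/s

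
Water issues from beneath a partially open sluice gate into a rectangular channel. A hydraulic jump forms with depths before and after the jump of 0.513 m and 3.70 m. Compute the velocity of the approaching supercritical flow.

V₁ = 12.2 m/s

For a rectangular channel the momentum equation gives q² = ½·g·y₁·y₂·(y₁ + y₂) = ½×9.81×0.513×3.70×4.21 = 39.2.
q = √39.2 = 6.26 m²/s.
V₁ = q/y₁ = 6.26/0.513 = 12.2 m/s.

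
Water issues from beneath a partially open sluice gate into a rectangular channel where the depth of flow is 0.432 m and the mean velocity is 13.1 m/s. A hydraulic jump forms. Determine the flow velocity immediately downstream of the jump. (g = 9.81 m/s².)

V₂ = 1.54 m/s

Fr₁ = V₁/√(g·y₁) = 13.1/√(9.81×0.432) = 6.36.
Sequent-depth ratio: y₂/y₁ = ½[√(1 + 8Fr₁²) − 1] = ½[√325.0 − 1] = 8.51.
y₂ = 8.51 × 0.432 = 3.68 m.
q = V₁·y₁ = 13.1 × 0.432 = 5.66 m²/s.
V₂ = q/y₂ = 5.66/3.68 = 1.54 m/s.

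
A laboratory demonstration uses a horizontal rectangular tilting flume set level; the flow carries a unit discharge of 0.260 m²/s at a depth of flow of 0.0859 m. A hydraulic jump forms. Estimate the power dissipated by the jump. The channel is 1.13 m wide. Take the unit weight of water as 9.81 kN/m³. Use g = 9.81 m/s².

P = 0.479 kW

V₁ = q/y₁ = 0.260/0.0859 = 3.03 m/s. Fr₁ = V₁/√(g·y₁) = 3.03/√(9.81×0.0859) = 3.30.
By Bélanger, y₂/y₁ = ½[√(1 + 8Fr₁²) − 1] = ½[√87.97 − 1] = 4.19.
y₂ = 4.19 × 0.0859 = 0.360 m.
V₂ = q/y₂ = 0.260/0.360 = 0.722 m/s. E₁ = y₁ + V₁²/2g = 0.553 m; E₂ = y₂ + V₂²/2g = 0.386 m. ΔE = E₁ − E₂ = 0.166 m.
Q = q·b = 0.260 × 1.13 = 0.294 m³/s. P = γ·Q·ΔE = 9.81 × 0.294 × 0.166 = 0.479 kW.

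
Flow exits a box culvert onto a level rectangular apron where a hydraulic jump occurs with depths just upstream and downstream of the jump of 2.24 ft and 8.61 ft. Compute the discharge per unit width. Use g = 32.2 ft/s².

q = 58.0 ft²/s

For a rectangular channel the momentum equation gives q² = ½·g·y₁·y₂·(y₁ + y₂) = ½×32.2×2.24×8.61×10.8 = 3369.
q = √3369 = 58.0 ft²/s.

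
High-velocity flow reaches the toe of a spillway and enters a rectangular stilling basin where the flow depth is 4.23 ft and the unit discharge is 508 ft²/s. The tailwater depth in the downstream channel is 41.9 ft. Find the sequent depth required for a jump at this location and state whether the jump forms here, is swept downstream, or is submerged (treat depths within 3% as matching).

V₁ = q/y₁ = 508/4.23 = 120 ft/s. Fr₁ = V₁/√(g·y₁) = 120/√(32.2×4.23) = 10.3.
Bélanger equation: y₂/y₁ = ½[√(1 + 8Fr₁²) − 1] = ½[√848.1 − 1] = 14.1.
y₂ = 14.1 × 4.23 = 59.5 ft.
Tailwater y_tw = 41.9 ft: y_tw < y₂, so the jump is swept downstream.

y₂ = 59.5 ft; the jump is swept downstream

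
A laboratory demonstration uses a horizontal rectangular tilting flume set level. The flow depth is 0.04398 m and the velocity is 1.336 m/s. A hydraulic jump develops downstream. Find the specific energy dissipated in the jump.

Fr₁ = V₁/√(g·y₁) = 1.336/√(9.81×0.04398) = 2.034.
By Bélanger, y₂/y₁ = ½[√(1 + 8Fr₁²) − 1] = ½[√34.096 − 1] = 2.420.
y₂ = 2.420 × 0.04398 = 0.1064 m.
q = V₁·y₁ = 1.336 × 0.04398 = 0.05876 m²/s. V₂ = q/y₂ = 0.05876/0.1064 = 0.5522 m/s. E₁ = y₁ + V₁²/2g = 0.1350 m; E₂ = y₂ + V₂²/2g = 0.1220 m. ΔE = E₁ − E₂ = 0.01300 m.

ΔE = 0.01300 m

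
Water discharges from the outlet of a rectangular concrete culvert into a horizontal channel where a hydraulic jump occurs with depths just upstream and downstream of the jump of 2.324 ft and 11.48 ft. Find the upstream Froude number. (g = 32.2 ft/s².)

For a rectangular channel the momentum equation gives q² = ½·g·y₁·y₂·(y₁ + y₂) = ½×32.2×2.324×11.48×13.80 = 5929.
q = √5929 = 77.00 ft²/s.
V₁ = q/y₁ = 33.13 ft/s; Fr₁ = V₁/√(g·y₁) = 3.830.

Fr₁ = 3.830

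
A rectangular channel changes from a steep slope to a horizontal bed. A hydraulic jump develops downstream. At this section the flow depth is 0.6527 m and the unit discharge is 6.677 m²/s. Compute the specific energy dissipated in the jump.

ΔE = 2.373 m

V₁ = q/y₁ = 6.677/0.6527 = 10.23 m/s. Fr₁ = V₁/√(g·y₁) = 10.23/√(9.81×0.6527) = 4.043.
From the momentum equation for a rectangular channel, y₂/y₁ = ½[√(1 + 8Fr₁²) − 1] = ½[√131.75 − 1] = 5.239.
y₂ = 5.239 × 0.6527 = 3.420 m.
Head loss: ΔE = (y₂ − y₁)³/(4y₁y₂) = (3.420 − 0.6527)³/(4×0.6527×3.420) = 21.18/8.928 = 2.373 m.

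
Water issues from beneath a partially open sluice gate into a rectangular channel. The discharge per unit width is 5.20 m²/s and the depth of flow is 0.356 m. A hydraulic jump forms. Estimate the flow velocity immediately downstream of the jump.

V₁ = q/y₁ = 5.20/0.356 = 14.6 m/s. Fr₁ = V₁/√(g·y₁) = 14.6/√(9.81×0.356) = 7.82.
Sequent-depth ratio: y₂/y₁ = ½[√(1 + 8Fr₁²) − 1] = ½[√489.7 − 1] = 10.6.
y₂ = 10.6 × 0.356 = 3.76 m.
V₂ = q/y₂ = 5.20/3.76 = 1.38 m/s.

V₂ = 1.38 m/s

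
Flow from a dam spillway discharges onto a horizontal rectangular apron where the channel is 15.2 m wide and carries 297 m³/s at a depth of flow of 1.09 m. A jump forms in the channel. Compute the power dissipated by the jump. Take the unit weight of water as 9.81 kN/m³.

q = Q/b = 297/15.2 = 19.5 m²/s; V₁ = q/y₁ = 17.9 m/s. Fr₁ = V₁/√(g·y₁) = 5.48.
Conjugate-depth relation: y₂/y₁ = ½[√(1 + 8Fr₁²) − 1] = ½[√241.4 − 1] = 7.27.
y₂ = 7.27 × 1.09 = 7.92 m.
V₂ = q/y₂ = 19.5/7.92 = 2.47 m/s. E₁ = y₁ + V₁²/2g = 17.5 m; E₂ = y₂ + V₂²/2g = 8.23 m. ΔE = E₁ − E₂ = 9.24 m.
P = γ·Q·ΔE = 9.81 × 297 × 9.24 = 26908 kW.

P = 26908 kW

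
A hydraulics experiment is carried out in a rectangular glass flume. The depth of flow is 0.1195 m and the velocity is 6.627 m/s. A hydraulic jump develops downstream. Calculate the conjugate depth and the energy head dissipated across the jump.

Fr₁ = V₁/√(g·y₁) = 6.627/√(9.81×0.1195) = 6.121.
By Bélanger, y₂/y₁ = ½[√(1 + 8Fr₁²) − 1] = ½[√300.70 − 1] = 8.170.
y₂ = 8.170 × 0.1195 = 0.9764 m.
Head loss: ΔE = (y₂ − y₁)³/(4y₁y₂) = (0.9764 − 0.1195)³/(4×0.1195×0.9764) = 0.6291/0.4667 = 1.348 m.

y₂ = 0.9764 m; ΔE = 1.348 m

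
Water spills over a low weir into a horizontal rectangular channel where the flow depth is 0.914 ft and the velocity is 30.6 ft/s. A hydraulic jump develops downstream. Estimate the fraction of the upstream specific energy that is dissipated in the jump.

Fr₁ = V₁/√(g·y₁) = 30.6/√(32.2×0.914) = 5.64.
Sequent-depth ratio: y₂/y₁ = ½[√(1 + 8Fr₁²) − 1] = ½[√255.5 − 1] = 7.49.
y₂ = 7.49 × 0.914 = 6.85 ft.
E₁ = y₁ + V₁²/2g = 15.5 ft. ΔE = (y₂ − y₁)³/(4y₁y₂) = 8.35 ft. ΔE/E₁ = 8.35/15.5 = 0.540.

ΔE/E₁ = 0.540 (54.0%)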